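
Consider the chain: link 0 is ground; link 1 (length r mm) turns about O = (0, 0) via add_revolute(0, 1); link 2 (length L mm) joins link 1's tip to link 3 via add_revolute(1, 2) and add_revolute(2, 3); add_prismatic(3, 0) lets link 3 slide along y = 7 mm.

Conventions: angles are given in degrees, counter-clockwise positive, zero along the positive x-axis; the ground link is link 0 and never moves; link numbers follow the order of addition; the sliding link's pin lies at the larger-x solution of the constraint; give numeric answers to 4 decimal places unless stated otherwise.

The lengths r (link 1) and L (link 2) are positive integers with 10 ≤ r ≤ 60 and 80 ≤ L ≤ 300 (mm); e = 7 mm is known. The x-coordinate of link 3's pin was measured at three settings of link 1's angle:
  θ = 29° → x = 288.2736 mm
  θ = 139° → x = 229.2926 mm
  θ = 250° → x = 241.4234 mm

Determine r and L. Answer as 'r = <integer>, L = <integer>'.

constraint per measurement: (x − r cos θ)² + (r sin θ − e)² = L²
subtracting the θ₁ and θ₂ equations cancels the r² and L² terms:
r = (x₁² − x₂²) / (2[(x₁cos θ₁ + e sin θ₁) − (x₂cos θ₂ + e sin θ₂)]) = 36.0000 → r = 36
L² = (x₁ − r cos θ₁)² + (r sin θ₁ − e)² = 66048.9809 → L = 257.0000 → L = 257
check at θ₃=250°: x = 241.4234 (printed 241.4234) ✓

r = 36, L = 257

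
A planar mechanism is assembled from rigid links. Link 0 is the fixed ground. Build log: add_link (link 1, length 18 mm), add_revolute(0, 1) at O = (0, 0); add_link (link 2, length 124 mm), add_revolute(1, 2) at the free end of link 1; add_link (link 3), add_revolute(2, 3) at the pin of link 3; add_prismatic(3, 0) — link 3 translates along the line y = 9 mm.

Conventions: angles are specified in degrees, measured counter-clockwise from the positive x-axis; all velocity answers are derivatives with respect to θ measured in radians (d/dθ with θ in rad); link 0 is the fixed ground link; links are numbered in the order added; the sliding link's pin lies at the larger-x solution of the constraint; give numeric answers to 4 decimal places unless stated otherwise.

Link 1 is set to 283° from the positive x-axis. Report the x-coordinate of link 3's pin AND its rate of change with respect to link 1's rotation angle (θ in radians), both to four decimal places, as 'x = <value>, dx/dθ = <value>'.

geometry: r = 18 mm, L = 124 mm, e = 9 mm
crank pin P = (r cos θ, r sin θ) = (4.049119, -17.538661)
h = r sin θ − e = -17.538661 − 9 = -26.538661
x = r cos θ + √(L² − h²) = 4.049119 + 121.126791 = 125.175910
dx/dθ = −r sin θ − h·r cos θ/√(L² − h²) (θ in radians; h = -26.538661) = 18.425816

x = 125.1759, dx/dθ = 18.4258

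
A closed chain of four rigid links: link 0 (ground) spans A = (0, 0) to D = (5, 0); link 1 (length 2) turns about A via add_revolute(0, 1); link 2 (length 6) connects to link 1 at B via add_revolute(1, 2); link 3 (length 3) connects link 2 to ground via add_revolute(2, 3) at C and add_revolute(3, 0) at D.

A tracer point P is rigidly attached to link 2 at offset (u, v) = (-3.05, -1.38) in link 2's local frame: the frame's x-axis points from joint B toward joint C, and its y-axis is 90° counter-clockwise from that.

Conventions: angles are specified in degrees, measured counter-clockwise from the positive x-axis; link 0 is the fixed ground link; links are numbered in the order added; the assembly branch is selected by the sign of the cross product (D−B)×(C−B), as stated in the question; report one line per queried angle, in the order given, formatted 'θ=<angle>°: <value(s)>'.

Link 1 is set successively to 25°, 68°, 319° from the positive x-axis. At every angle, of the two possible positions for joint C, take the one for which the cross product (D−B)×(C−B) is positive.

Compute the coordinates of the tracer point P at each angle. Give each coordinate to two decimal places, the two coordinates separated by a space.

A=(0,0), D=(5.00,0)
θ=25°: B = A + 2.00·(cos25°, sin25°) = (1.8126, 0.8452)
θ=25°: |BD| = 3.2976
θ=25°: circle(B,6.00) ∩ circle(D,3.00): a=5.7427, h=1.7381
θ=25°:   candidates: C₊=(7.8090,1.0533) cross=5.732; C₋=(6.9180,-2.3068) cross=-5.732
θ=25°:   branch + wants cross > 0 → take C=(7.8090,1.0533) (cross=5.732)
θ=25°: ex = (C−B)/|BC| = (0.9994,0.0347); ey = (-0.0347,0.9994)
θ=25°: P = B + -3.05·ex + -1.38·ey = (-1.1877,-0.6397)
θ=68°: B = A + 2.00·(cos68°, sin68°) = (0.7492, 1.8544)
θ=68°: |BD| = 4.6377
θ=68°: circle(B,6.00) ∩ circle(D,3.00): a=5.2298, h=2.9410
θ=68°:   candidates: C₊=(6.7187,2.4589) cross=13.639; C₋=(4.3668,-2.9324) cross=-13.639
θ=68°:   branch + wants cross > 0 → take C=(6.7187,2.4589) (cross=13.639)
θ=68°: ex = (C−B)/|BC| = (0.9949,0.1008); ey = (-0.1008,0.9949)
θ=68°: P = B + -3.05·ex + -1.38·ey = (-2.1462,0.1741)
θ=319°: B = A + 2.00·(cos319°, sin319°) = (1.5094, -1.3121)
θ=319°: |BD| = 3.7290
θ=319°: circle(B,6.00) ∩ circle(D,3.00): a=5.4848, h=2.4326
θ=319°:   candidates: C₊=(5.7875,2.8948) cross=9.071; C₋=(7.4994,-1.6593) cross=-9.071
θ=319°:   branch + wants cross > 0 → take C=(5.7875,2.8948) (cross=9.071)
θ=319°: ex = (C−B)/|BC| = (0.7130,0.7012); ey = (-0.7012,0.7130)
θ=319°: P = B + -3.05·ex + -1.38·ey = (0.3023,-4.4346)

θ=25°: -1.19 -0.64
θ=68°: -2.15 0.17
θ=319°: 0.30 -4.43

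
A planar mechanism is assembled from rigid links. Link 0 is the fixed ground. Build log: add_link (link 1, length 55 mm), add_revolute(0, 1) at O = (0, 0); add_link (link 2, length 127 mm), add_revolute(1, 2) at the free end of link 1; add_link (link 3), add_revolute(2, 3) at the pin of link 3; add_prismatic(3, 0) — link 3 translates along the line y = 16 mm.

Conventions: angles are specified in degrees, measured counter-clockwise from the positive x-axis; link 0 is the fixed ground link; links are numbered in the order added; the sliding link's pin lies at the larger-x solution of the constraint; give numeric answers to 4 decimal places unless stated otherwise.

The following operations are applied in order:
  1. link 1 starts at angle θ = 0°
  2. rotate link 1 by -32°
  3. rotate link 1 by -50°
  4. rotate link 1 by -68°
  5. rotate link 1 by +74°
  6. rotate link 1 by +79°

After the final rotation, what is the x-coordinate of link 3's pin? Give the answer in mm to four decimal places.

geometry: r = 55 mm, L = 127 mm, e = 16 mm; θ starts at 0°
rotate link 1 by -32°: θ ← 0° -32° = -32°
rotate link 1 by -50°: θ ← -32° -50° = -82°
rotate link 1 by -68°: θ ← -82° -68° = -150°
rotate link 1 by +74°: θ ← -150° +74° = -76°
rotate link 1 by +79°: θ ← -76° +79° = 3°
crank pin P = (r cos θ, r sin θ) = (54.924624, 2.878478)
h = r sin θ − e = 2.878478 − 16 = -13.121522
x = r cos θ + √(L² − h²) = 54.924624 + 126.320330 = 181.244954

181.2450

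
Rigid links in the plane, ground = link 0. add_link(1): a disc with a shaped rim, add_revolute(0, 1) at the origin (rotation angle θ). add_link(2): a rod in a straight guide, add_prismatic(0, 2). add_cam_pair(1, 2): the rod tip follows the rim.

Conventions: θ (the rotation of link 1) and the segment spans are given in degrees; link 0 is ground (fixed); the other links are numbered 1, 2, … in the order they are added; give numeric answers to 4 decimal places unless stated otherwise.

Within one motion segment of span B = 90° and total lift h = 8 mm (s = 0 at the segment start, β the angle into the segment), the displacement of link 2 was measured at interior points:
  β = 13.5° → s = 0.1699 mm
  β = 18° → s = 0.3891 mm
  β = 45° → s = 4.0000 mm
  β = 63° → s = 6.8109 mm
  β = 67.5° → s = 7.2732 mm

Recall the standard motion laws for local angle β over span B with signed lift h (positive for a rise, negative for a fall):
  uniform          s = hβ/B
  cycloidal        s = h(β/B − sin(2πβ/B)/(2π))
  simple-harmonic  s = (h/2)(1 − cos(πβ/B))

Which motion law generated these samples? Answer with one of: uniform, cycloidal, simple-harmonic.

candidates at β/B = r: uniform s = h·r (linear in β); cycloidal s = h·(r − sin(2πr)/(2π)); simple-harmonic s = (h/2)(1 − cos(πr))
β=13.5°: printed 0.1699 | uniform 1.2000, cycloidal 0.1699, simple-harmonic 0.4360
β=18°: printed 0.3891 | uniform 1.6000, cycloidal 0.3891, simple-harmonic 0.7639
β=45°: printed 4.0000 | uniform 4.0000, cycloidal 4.0000, simple-harmonic 4.0000
β=63°: printed 6.8109 | uniform 5.6000, cycloidal 6.8109, simple-harmonic 6.3511
β=67.5°: printed 7.2732 | uniform 6.0000, cycloidal 7.2732, simple-harmonic 6.8284
only one law matches every sample → cycloidal

cycloidal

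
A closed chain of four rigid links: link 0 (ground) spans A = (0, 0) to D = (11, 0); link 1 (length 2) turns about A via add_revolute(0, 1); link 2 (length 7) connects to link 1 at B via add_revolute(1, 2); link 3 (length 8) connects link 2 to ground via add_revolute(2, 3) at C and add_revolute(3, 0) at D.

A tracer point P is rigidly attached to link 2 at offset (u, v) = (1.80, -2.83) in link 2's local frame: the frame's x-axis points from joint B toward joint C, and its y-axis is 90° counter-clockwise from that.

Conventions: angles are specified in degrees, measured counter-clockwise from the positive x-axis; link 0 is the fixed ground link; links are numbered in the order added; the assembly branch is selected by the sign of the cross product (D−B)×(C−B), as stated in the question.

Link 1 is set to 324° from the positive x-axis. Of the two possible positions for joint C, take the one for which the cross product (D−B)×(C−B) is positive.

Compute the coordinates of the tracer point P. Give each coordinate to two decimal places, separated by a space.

A=(0,0), D=(11.00,0)
B = A + 2.00·(cos324°, sin324°) = (1.6180, -1.1756)
|BD| = 9.4553
circle(B,7.00) ∩ circle(D,8.00): a=3.9345, h=5.7896
  candidates: C₊=(4.8021,5.0583) cross=54.743; C₋=(6.2418,-6.4311) cross=-54.743
  branch + wants cross > 0 → take C=(4.8021,5.0583) (cross=54.743)
ex = (C−B)/|BC| = (0.4549,0.8906); ey = (-0.8906,0.4549)
P = B + 1.80·ex + -2.83·ey = (4.9571,-0.8599)

4.96 -0.86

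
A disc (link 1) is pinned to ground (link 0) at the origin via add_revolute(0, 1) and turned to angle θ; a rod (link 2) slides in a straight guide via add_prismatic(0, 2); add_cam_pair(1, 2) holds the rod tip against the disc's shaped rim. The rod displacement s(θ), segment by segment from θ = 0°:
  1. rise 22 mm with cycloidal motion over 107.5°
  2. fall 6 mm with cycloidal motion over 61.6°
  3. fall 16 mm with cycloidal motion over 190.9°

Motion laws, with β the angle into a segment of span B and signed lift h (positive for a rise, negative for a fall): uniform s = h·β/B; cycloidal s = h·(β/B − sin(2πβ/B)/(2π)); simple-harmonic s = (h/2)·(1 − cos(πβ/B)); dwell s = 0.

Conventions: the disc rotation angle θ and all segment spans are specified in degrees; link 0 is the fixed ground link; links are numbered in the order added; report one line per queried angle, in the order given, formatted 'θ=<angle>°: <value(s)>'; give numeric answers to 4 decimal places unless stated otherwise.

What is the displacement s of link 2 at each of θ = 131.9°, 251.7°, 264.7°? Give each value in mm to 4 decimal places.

segment 1 (0° to 107.5°, cycloidal, h = 22) is passed completely: s = 0.0000 + (22) = 22.0000
θ = 131.9° falls in segment 2 (107.5° to 169.1°, cycloidal, h = -6): β = 131.9 − 107.5 = 24.4°, B = 61.6°; Δs = -6·(0.3961 − sin(2π·0.3961)/(2π)) = -1.7966; s = 22.0000 − 1.7966 = 20.2034
segment 2 (107.5° to 169.1°, cycloidal, h = -6) is passed completely: s = 22.0000 + (-6) = 16.0000
θ = 251.7° falls in segment 3 (169.1° to 360°, cycloidal, h = -16): β = 251.7 − 169.1 = 82.6°, B = 190.9°; Δs = -16·(0.4327 − sin(2π·0.4327)/(2π)) = -5.8778; s = 16.0000 − 5.8778 = 10.1222
θ = 264.7° falls in segment 3 (169.1° to 360°, cycloidal, h = -16): β = 264.7 − 169.1 = 95.6°, B = 190.9°; Δs = -16·(0.5008 − sin(2π·0.5008)/(2π)) = -8.0251; s = 16.0000 − 8.0251 = 7.9749

θ=131.9°: 20.2034
θ=251.7°: 10.1222
θ=264.7°: 7.9749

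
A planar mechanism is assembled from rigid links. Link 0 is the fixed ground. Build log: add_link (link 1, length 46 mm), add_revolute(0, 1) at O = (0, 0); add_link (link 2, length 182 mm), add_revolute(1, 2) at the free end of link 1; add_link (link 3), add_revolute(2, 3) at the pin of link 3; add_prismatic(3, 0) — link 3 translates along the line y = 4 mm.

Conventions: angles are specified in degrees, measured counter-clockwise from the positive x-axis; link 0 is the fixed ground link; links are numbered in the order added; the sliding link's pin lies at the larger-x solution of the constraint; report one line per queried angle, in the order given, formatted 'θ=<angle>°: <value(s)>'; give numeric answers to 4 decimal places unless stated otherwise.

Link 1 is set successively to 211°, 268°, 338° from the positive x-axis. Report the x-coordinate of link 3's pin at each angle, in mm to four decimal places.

geometry: r = 46 mm, L = 182 mm, e = 4 mm
θ=211°: crank pin P = (r cos θ, r sin θ) = (-39.429696, -23.691751)
θ=211°: h = r sin θ − e = -23.691751 − 4 = -27.691751
θ=211°: x = r cos θ + √(L² − h²) = -39.429696 + 179.880980 = 140.451284
θ=268°: crank pin P = (r cos θ, r sin θ) = (-1.605377, -45.971978)
θ=268°: h = r sin θ − e = -45.971978 − 4 = -49.971978
θ=268°: x = r cos θ + √(L² − h²) = -1.605377 + 175.005147 = 173.399770
θ=338°: crank pin P = (r cos θ, r sin θ) = (42.650457, -17.231903)
θ=338°: h = r sin θ − e = -17.231903 − 4 = -21.231903
θ=338°: x = r cos θ + √(L² − h²) = 42.650457 + 180.757313 = 223.407771

θ=211°: 140.4513
θ=268°: 173.3998
θ=338°: 223.4078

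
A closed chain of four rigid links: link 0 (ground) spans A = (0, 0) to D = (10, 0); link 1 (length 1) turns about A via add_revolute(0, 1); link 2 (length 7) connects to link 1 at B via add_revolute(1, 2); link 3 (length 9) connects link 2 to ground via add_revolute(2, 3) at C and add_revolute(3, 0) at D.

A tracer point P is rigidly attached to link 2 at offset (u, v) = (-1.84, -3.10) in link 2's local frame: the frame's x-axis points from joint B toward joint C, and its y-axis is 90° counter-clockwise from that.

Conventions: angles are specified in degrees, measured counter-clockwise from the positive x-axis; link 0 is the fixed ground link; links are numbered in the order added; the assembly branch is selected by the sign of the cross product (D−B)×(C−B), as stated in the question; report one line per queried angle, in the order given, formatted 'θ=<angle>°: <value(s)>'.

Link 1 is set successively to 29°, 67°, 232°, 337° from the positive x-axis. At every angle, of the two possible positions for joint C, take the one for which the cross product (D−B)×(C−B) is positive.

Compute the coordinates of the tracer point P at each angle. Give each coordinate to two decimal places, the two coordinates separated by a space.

A=(0,0), D=(10.00,0)
θ=29°: B = A + 1.00·(cos29°, sin29°) = (0.8746, 0.4848)
θ=29°: |BD| = 9.1382
θ=29°: circle(B,7.00) ∩ circle(D,9.00): a=2.8182, h=6.4076
θ=29°:   candidates: C₊=(4.0288,6.7339) cross=58.554; C₋=(3.3490,-6.0633) cross=-58.554
θ=29°:   branch + wants cross > 0 → take C=(4.0288,6.7339) (cross=58.554)
θ=29°: ex = (C−B)/|BC| = (0.4506,0.8927); ey = (-0.8927,0.4506)
θ=29°: P = B + -1.84·ex + -3.10·ey = (2.8130,-2.5547)
θ=67°: B = A + 1.00·(cos67°, sin67°) = (0.3907, 0.9205)
θ=67°: |BD| = 9.6533
θ=67°: circle(B,7.00) ∩ circle(D,9.00): a=3.1692, h=6.2415
θ=67°:   candidates: C₊=(4.1406,6.8314) cross=60.251; C₋=(2.9503,-5.5948) cross=-60.251
θ=67°:   branch + wants cross > 0 → take C=(4.1406,6.8314) (cross=60.251)
θ=67°: ex = (C−B)/|BC| = (0.5357,0.8444); ey = (-0.8444,0.5357)
θ=67°: P = B + -1.84·ex + -3.10·ey = (2.0227,-2.2939)
θ=232°: B = A + 1.00·(cos232°, sin232°) = (-0.6157, -0.7880)
θ=232°: |BD| = 10.6449
θ=232°: circle(B,7.00) ∩ circle(D,9.00): a=3.8194, h=5.8662
θ=232°:   candidates: C₊=(2.7590,5.3448) cross=62.445; C₋=(3.6275,-6.3554) cross=-62.445
θ=232°:   branch + wants cross > 0 → take C=(2.7590,5.3448) (cross=62.445)
θ=232°: ex = (C−B)/|BC| = (0.4821,0.8761); ey = (-0.8761,0.4821)
θ=232°: P = B + -1.84·ex + -3.10·ey = (1.2133,-3.8946)
θ=337°: B = A + 1.00·(cos337°, sin337°) = (0.9205, -0.3907)
θ=337°: |BD| = 9.0879
θ=337°: circle(B,7.00) ∩ circle(D,9.00): a=2.7834, h=6.4228
θ=337°:   candidates: C₊=(3.4251,6.1458) cross=58.370; C₋=(3.9774,-6.6880) cross=-58.370
θ=337°:   branch + wants cross > 0 → take C=(3.4251,6.1458) (cross=58.370)
θ=337°: ex = (C−B)/|BC| = (0.3578,0.9338); ey = (-0.9338,0.3578)
θ=337°: P = B + -1.84·ex + -3.10·ey = (3.1569,-3.2181)

θ=29°: 2.81 -2.55
θ=67°: 2.02 -2.29
θ=232°: 1.21 -3.89
θ=337°: 3.16 -3.22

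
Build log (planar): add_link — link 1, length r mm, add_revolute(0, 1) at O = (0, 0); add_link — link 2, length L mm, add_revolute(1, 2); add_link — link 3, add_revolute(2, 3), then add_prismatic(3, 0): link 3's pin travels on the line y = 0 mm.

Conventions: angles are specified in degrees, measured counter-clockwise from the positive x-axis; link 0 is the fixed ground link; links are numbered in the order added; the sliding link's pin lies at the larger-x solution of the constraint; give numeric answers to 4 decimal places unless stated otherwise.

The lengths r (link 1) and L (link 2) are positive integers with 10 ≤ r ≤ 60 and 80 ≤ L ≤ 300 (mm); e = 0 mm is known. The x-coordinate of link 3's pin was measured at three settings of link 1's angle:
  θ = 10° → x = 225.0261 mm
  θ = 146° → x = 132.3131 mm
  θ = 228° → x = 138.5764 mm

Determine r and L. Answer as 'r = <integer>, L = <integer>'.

constraint per measurement: (x − r cos θ)² + (r sin θ − e)² = L²
subtracting the θ₁ and θ₂ equations cancels the r² and L² terms:
r = (x₁² − x₂²) / (2[(x₁cos θ₁ + e sin θ₁) − (x₂cos θ₂ + e sin θ₂)]) = 50.0000 → r = 50
L² = (x₁ − r cos θ₁)² + (r sin θ₁ − e)² = 30976.0009 → L = 176.0000 → L = 176
check at θ₃=228°: x = 138.5764 (printed 138.5764) ✓

r = 50, L = 176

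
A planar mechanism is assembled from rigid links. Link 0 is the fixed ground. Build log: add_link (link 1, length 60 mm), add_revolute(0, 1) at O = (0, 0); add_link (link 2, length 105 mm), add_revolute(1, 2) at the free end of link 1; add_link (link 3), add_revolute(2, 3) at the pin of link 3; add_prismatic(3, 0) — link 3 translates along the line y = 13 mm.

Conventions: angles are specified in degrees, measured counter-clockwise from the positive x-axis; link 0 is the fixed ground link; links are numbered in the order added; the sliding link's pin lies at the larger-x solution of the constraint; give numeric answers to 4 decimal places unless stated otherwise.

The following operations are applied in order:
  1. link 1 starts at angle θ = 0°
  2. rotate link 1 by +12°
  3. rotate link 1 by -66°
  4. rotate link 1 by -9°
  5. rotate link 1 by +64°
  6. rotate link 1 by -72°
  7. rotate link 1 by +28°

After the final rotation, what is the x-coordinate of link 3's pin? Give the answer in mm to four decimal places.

geometry: r = 60 mm, L = 105 mm, e = 13 mm; θ starts at 0°
rotate link 1 by +12°: θ ← 0° +12° = 12°
rotate link 1 by -66°: θ ← 12° -66° = -54°
rotate link 1 by -9°: θ ← -54° -9° = -63°
rotate link 1 by +64°: θ ← -63° +64° = 1°
rotate link 1 by -72°: θ ← 1° -72° = -71°
rotate link 1 by +28°: θ ← -71° +28° = -43°
crank pin P = (r cos θ, r sin θ) = (43.881222, -40.919902)
h = r sin θ − e = -40.919902 − 13 = -53.919902
x = r cos θ + √(L² − h²) = 43.881222 + 90.097970 = 133.979192

133.9792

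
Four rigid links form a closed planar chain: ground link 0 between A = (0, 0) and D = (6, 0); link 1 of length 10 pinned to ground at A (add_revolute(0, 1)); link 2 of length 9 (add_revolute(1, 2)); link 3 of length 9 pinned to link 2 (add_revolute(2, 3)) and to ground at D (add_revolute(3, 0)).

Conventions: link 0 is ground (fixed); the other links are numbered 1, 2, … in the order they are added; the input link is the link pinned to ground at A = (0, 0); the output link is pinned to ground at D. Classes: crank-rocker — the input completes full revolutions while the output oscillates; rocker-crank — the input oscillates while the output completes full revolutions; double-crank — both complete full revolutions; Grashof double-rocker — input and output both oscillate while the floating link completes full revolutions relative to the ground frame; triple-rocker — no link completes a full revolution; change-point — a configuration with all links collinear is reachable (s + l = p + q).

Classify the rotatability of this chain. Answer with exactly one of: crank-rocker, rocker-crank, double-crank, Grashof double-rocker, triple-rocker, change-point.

lengths: ground=6, input=10, coupler=9, output=9
sorted: s=6 (shortest), l=10 (longest), p+q=18
s + l = 16 vs p + q = 18
s + l < p + q (Grashof) with shortest = ground link → double-crank

double-crank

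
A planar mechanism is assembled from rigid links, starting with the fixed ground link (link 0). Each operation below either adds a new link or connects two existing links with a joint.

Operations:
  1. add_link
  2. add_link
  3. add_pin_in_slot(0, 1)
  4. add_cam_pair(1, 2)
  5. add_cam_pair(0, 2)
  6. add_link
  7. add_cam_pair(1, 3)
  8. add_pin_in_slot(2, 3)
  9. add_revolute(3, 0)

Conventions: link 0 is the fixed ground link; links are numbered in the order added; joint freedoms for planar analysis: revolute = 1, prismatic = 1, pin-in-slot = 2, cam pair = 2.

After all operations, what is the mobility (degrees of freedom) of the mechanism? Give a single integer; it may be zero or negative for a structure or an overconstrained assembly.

(L,J1,J2)=(1,0,0); link0 fixed
link1: (2,0,0)
link2: (3,0,0)
PS 0-1 [J2]: (3,0,1)
C 1-2 [J2]: (3,0,2)
C 0-2 [J2]: (3,0,3)
link3: (4,0,3)
C 1-3 [J2]: (4,0,4)
PS 2-3 [J2]: (4,0,5)
R 3-0 [J1]: (4,1,5)
Grübler: 3·3 − 2·1 − 5 = 2

M = 2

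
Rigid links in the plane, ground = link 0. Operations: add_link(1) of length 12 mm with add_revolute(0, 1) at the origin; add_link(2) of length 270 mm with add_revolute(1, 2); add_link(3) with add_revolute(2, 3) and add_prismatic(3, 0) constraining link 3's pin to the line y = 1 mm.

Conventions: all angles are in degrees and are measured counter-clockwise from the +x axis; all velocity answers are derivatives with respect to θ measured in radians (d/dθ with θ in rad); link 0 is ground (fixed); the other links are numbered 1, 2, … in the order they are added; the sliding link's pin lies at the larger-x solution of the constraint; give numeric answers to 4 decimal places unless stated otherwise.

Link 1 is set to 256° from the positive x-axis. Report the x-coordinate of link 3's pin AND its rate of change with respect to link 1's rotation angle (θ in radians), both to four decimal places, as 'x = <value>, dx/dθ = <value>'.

geometry: r = 12 mm, L = 270 mm, e = 1 mm
crank pin P = (r cos θ, r sin θ) = (-2.903063, -11.643549)
h = r sin θ − e = -11.643549 − 1 = -12.643549
x = r cos θ + √(L² − h²) = -2.903063 + 269.703802 = 266.800739
dx/dθ = −r sin θ − h·r cos θ/√(L² − h²) (θ in radians; h = -12.643549) = 11.507455

x = 266.8007, dx/dθ = 11.5075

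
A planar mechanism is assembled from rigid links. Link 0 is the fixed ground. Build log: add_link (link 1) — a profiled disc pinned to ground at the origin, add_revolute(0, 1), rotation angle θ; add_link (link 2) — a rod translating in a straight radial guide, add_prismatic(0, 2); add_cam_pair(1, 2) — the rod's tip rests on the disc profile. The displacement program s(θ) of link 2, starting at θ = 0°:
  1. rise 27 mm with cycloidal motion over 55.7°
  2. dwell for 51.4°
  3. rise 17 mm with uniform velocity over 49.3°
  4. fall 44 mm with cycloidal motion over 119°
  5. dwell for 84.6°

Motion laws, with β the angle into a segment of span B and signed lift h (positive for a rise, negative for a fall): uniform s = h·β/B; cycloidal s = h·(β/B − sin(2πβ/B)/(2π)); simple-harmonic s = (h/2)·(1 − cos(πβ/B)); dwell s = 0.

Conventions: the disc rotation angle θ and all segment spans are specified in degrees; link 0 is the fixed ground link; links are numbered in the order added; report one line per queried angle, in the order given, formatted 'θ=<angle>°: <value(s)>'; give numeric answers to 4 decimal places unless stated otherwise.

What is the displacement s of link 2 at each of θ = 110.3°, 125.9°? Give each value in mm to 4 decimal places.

seg 1 [0°–55.7°] cycloidal, h=27: full span → s += 27 → s = 27.0000
seg 2 [55.7°–107.1°] dwell: s stays 27.0000
seg 3 [107.1°–156.4°] uniform, h=17: θ=110.3° here. β=3.2, B=49.3. 17·3.2/49.3 = 1.1034 → s = 28.1034
seg 3 [107.1°–156.4°] uniform, h=17: θ=125.9° here. β=18.8, B=49.3. 17·18.8/49.3 = 6.4828 → s = 33.4828

θ=110.3°: 28.1034
θ=125.9°: 33.4828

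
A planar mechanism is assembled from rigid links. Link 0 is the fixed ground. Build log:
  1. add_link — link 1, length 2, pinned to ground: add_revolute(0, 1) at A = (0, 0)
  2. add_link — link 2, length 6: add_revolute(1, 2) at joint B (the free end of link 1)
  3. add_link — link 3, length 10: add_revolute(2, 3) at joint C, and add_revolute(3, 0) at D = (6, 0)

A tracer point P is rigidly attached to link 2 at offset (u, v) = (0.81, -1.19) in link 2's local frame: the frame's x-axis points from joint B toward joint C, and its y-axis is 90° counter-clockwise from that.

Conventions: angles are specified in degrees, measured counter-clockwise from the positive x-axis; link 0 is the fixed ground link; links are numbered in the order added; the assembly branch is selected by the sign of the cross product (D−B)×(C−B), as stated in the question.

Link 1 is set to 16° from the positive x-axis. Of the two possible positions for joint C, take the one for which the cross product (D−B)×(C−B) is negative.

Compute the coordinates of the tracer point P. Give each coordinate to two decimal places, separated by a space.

A=(0,0), D=(6.00,0)
B = A + 2.00·(cos16°, sin16°) = (1.9225, 0.5513)
|BD| = 4.1146
circle(B,6.00) ∩ circle(D,10.00): a=-5.7199, h=1.8117
  candidates: C₊=(-3.5031,3.1130) cross=7.454; C₋=(-3.9886,-0.4777) cross=-7.454
  branch - wants cross < 0 → take C=(-3.9886,-0.4777) (cross=-7.454)
ex = (C−B)/|BC| = (-0.9852,-0.1715); ey = (0.1715,-0.9852)
P = B + 0.81·ex + -1.19·ey = (0.9204,1.5847)

0.92 1.58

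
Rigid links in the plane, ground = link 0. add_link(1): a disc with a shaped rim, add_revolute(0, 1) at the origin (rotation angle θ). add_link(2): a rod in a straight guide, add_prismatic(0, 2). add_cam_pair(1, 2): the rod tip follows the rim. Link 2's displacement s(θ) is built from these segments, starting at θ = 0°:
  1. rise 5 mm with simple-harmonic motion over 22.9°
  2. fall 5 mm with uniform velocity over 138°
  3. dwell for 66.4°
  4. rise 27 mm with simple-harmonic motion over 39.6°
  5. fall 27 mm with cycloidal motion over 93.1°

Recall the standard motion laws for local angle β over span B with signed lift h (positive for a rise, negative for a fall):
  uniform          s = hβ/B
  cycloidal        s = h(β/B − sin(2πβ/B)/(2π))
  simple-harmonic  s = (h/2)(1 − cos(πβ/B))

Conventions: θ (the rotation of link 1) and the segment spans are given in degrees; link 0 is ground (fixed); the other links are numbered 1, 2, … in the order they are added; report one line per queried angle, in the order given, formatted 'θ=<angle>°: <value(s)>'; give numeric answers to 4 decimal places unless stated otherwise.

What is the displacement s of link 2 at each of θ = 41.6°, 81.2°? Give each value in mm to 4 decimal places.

segment 1 (0° to 22.9°, simple-harmonic, h = 5) is passed completely: s = 0.0000 + (5) = 5.0000
θ = 41.6° falls in segment 2 (22.9° to 160.9°, uniform, h = -5): β = 41.6 − 22.9 = 18.7°, B = 138°; Δs = -5·18.7/138 = -0.6775; s = 5.0000 − 0.6775 = 4.3225
θ = 81.2° falls in segment 2 (22.9° to 160.9°, uniform, h = -5): β = 81.2 − 22.9 = 58.3°, B = 138°; Δs = -5·58.3/138 = -2.1123; s = 5.0000 − 2.1123 = 2.8877

θ=41.6°: 4.3225
θ=81.2°: 2.8877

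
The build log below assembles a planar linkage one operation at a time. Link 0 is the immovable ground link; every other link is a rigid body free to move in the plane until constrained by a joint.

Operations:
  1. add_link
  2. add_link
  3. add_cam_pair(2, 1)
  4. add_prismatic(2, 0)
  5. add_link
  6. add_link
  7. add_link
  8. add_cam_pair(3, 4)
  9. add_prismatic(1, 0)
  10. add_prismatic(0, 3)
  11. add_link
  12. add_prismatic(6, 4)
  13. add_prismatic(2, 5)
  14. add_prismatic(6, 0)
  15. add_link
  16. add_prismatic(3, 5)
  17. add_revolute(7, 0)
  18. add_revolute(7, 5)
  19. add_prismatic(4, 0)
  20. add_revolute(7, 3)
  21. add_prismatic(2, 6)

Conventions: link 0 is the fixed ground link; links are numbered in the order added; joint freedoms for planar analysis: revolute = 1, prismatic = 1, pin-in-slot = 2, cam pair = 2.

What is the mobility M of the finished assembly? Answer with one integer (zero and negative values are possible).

L=1 J1=0 J2=0
add link → L=2 J1=0 J2=0
add link → L=3 J1=0 J2=0
C@2,1 dof=2 J2 → L=3 J1=0 J2=1
P@2,0 dof=1 J1 → L=3 J1=1 J2=1
add link → L=4 J1=1 J2=1
add link → L=5 J1=1 J2=1
add link → L=6 J1=1 J2=1
C@3,4 dof=2 J2 → L=6 J1=1 J2=2
P@1,0 dof=1 J1 → L=6 J1=2 J2=2
P@0,3 dof=1 J1 → L=6 J1=3 J2=2
add link → L=7 J1=3 J2=2
P@6,4 dof=1 J1 → L=7 J1=4 J2=2
P@2,5 dof=1 J1 → L=7 J1=5 J2=2
P@6,0 dof=1 J1 → L=7 J1=6 J2=2
add link → L=8 J1=6 J2=2
P@3,5 dof=1 J1 → L=8 J1=7 J2=2
R@7,0 dof=1 J1 → L=8 J1=8 J2=2
R@7,5 dof=1 J1 → L=8 J1=9 J2=2
P@4,0 dof=1 J1 → L=8 J1=10 J2=2
R@7,3 dof=1 J1 → L=8 J1=11 J2=2
P@2,6 dof=1 J1 → L=8 J1=12 J2=2
M=3(L−1)−2J1−J2=3·7−2·12−2=-5

M = -5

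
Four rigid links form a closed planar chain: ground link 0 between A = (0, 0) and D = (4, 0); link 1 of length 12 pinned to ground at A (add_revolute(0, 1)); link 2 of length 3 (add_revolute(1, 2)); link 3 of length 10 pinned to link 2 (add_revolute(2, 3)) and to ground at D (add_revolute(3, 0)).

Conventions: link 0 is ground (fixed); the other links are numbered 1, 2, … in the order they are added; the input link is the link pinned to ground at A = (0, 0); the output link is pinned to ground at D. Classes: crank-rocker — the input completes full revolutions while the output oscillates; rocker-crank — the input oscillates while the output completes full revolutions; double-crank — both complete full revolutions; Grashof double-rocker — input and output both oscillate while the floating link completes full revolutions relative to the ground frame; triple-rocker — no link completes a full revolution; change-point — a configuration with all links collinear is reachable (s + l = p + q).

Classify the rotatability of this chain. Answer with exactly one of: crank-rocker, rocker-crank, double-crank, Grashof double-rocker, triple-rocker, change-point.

lengths: ground=4, input=12, coupler=3, output=10
sorted: s=3 (shortest), l=12 (longest), p+q=14
s + l = 15 vs p + q = 14
s + l > p + q → non-Grashof → no link fully rotates → triple-rocker

triple-rocker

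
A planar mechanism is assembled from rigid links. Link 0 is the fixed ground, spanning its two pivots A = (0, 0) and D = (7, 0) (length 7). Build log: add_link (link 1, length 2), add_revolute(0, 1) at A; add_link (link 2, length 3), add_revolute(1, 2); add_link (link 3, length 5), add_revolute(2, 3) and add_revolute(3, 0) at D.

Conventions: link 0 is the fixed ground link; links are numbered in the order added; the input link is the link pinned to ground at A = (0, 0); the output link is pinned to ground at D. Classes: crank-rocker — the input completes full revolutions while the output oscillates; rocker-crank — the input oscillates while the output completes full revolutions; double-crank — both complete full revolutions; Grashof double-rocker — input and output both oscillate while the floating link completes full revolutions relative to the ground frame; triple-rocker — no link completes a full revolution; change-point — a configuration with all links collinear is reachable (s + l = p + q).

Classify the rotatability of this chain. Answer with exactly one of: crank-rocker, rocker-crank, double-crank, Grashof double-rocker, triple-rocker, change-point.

lengths: ground=7, input=2, coupler=3, output=5
sorted: s=2 (shortest), l=7 (longest), p+q=8
s + l = 9 vs p + q = 8
s + l > p + q → non-Grashof → no link fully rotates → triple-rocker

triple-rocker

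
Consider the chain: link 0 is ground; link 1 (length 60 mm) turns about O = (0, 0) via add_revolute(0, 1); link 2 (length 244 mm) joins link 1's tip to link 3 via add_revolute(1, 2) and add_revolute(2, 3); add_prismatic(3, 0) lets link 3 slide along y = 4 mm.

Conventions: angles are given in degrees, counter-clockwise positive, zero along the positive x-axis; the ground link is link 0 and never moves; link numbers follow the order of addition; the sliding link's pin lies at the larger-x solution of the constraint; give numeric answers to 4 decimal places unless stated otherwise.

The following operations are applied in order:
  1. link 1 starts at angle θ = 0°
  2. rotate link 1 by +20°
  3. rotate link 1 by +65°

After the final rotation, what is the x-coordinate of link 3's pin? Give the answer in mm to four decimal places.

geometry: r = 60 mm, L = 244 mm, e = 4 mm; θ starts at 0°
rotate link 1 by +20°: θ ← 0° +20° = 20°
rotate link 1 by +65°: θ ← 20° +65° = 85°
crank pin P = (r cos θ, r sin θ) = (5.229345, 59.771682)
h = r sin θ − e = 59.771682 − 4 = 55.771682
x = r cos θ + √(L² − h²) = 5.229345 + 237.540564 = 242.769908

242.7699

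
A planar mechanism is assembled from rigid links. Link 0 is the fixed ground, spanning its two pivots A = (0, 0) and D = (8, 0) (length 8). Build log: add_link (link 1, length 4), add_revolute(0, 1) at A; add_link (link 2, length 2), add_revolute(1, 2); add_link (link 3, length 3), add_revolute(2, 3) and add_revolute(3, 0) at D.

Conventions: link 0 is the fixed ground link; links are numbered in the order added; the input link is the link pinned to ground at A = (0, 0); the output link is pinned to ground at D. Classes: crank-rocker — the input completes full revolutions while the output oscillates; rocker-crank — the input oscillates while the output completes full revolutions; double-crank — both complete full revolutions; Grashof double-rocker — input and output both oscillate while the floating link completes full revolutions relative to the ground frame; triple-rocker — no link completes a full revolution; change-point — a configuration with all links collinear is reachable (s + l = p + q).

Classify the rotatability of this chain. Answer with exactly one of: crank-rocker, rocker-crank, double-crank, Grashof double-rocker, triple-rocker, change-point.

lengths: ground=8, input=4, coupler=2, output=3
sorted: s=2 (shortest), l=8 (longest), p+q=7
s + l = 10 vs p + q = 7
s + l > p + q → non-Grashof → no link fully rotates → triple-rocker

triple-rocker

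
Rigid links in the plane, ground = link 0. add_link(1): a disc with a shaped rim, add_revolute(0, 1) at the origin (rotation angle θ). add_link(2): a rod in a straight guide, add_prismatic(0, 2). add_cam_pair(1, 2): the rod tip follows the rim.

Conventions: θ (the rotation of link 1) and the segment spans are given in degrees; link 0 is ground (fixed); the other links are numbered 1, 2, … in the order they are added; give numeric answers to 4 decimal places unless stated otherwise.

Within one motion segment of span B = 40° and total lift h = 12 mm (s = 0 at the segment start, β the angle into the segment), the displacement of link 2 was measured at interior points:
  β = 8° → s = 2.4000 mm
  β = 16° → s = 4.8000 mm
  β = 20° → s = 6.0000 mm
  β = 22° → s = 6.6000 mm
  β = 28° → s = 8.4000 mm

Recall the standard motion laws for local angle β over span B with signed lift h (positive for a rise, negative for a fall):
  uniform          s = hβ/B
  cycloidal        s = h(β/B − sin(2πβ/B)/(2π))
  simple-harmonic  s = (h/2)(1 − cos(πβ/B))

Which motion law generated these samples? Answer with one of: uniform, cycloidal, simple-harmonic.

candidates at β/B = r: uniform s = h·r (linear in β); cycloidal s = h·(r − sin(2πr)/(2π)); simple-harmonic s = (h/2)(1 − cos(πr))
β=8°: printed 2.4000 | uniform 2.4000, cycloidal 0.5836, simple-harmonic 1.1459
β=16°: printed 4.8000 | uniform 4.8000, cycloidal 3.6774, simple-harmonic 4.1459
β=20°: printed 6.0000 | uniform 6.0000, cycloidal 6.0000, simple-harmonic 6.0000
β=22°: printed 6.6000 | uniform 6.6000, cycloidal 7.1902, simple-harmonic 6.9386
β=28°: printed 8.4000 | uniform 8.4000, cycloidal 10.2164, simple-harmonic 9.5267
only one law matches every sample → uniform

uniform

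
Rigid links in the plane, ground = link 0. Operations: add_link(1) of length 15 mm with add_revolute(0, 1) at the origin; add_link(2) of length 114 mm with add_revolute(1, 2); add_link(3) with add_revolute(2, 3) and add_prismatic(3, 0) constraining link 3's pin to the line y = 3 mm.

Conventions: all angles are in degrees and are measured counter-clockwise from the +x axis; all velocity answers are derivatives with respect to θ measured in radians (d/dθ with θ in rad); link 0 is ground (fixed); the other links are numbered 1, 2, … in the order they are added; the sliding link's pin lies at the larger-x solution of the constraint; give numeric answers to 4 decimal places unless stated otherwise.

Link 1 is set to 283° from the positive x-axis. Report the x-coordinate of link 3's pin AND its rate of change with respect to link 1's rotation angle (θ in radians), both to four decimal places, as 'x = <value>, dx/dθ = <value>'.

geometry: r = 15 mm, L = 114 mm, e = 3 mm
crank pin P = (r cos θ, r sin θ) = (3.374266, -14.615551)
h = r sin θ − e = -14.615551 − 3 = -17.615551
x = r cos θ + √(L² − h²) = 3.374266 + 112.630779 = 116.005045
dx/dθ = −r sin θ − h·r cos θ/√(L² − h²) (θ in radians; h = -17.615551) = 15.143289

x = 116.0050, dx/dθ = 15.1433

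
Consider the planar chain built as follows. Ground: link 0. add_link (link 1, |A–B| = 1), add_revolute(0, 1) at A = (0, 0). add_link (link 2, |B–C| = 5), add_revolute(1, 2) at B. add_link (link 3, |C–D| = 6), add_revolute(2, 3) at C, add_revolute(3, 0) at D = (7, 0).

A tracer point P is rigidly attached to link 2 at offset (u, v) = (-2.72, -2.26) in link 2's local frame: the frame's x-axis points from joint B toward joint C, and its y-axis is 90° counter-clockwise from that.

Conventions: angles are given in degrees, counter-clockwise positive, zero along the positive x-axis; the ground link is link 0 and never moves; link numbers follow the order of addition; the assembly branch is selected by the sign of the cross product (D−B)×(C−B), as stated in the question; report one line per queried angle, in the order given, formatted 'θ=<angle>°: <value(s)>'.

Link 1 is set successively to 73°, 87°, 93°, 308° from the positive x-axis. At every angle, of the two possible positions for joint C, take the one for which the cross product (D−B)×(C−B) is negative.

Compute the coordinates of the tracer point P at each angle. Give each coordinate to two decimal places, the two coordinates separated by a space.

A=(0,0), D=(7.00,0)
θ=73°: B = A + 1.00·(cos73°, sin73°) = (0.2924, 0.9563)
θ=73°: |BD| = 6.7755
θ=73°: circle(B,5.00) ∩ circle(D,6.00): a=2.5760, h=4.2854
θ=73°:   candidates: C₊=(3.4474,4.8352) cross=29.035; C₋=(2.2377,-3.6497) cross=-29.035
θ=73°:   branch - wants cross < 0 → take C=(2.2377,-3.6497) (cross=-29.035)
θ=73°: ex = (C−B)/|BC| = (0.3891,-0.9212); ey = (0.9212,0.3891)
θ=73°: P = B + -2.72·ex + -2.26·ey = (-2.8478,2.5827)
θ=87°: B = A + 1.00·(cos87°, sin87°) = (0.0523, 0.9986)
θ=87°: |BD| = 7.0191
θ=87°: circle(B,5.00) ∩ circle(D,6.00): a=2.7260, h=4.1916
θ=87°:   candidates: C₊=(3.3469,4.7597) cross=29.421; C₋=(2.1542,-3.5381) cross=-29.421
θ=87°:   branch - wants cross < 0 → take C=(2.1542,-3.5381) (cross=-29.421)
θ=87°: ex = (C−B)/|BC| = (0.4204,-0.9074); ey = (0.9074,0.4204)
θ=87°: P = B + -2.72·ex + -2.26·ey = (-3.1417,2.5166)
θ=93°: B = A + 1.00·(cos93°, sin93°) = (-0.0523, 0.9986)
θ=93°: |BD| = 7.1227
θ=93°: circle(B,5.00) ∩ circle(D,6.00): a=2.7892, h=4.1498
θ=93°:   candidates: C₊=(3.2911,4.7164) cross=29.557; C₋=(2.1275,-3.5012) cross=-29.557
θ=93°:   branch - wants cross < 0 → take C=(2.1275,-3.5012) (cross=-29.557)
θ=93°: ex = (C−B)/|BC| = (0.4360,-0.9000); ey = (0.9000,0.4360)
θ=93°: P = B + -2.72·ex + -2.26·ey = (-3.2721,2.4613)
θ=308°: B = A + 1.00·(cos308°, sin308°) = (0.6157, -0.7880)
θ=308°: |BD| = 6.4328
θ=308°: circle(B,5.00) ∩ circle(D,6.00): a=2.3614, h=4.4072
θ=308°:   candidates: C₊=(2.4194,3.8753) cross=28.351; C₋=(3.4992,-4.8728) cross=-28.351
θ=308°:   branch - wants cross < 0 → take C=(3.4992,-4.8728) (cross=-28.351)
θ=308°: ex = (C−B)/|BC| = (0.5767,-0.8170); ey = (0.8170,0.5767)
θ=308°: P = B + -2.72·ex + -2.26·ey = (-2.7993,0.1308)

θ=73°: -2.85 2.58
θ=87°: -3.14 2.52
θ=93°: -3.27 2.46
θ=308°: -2.80 0.13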